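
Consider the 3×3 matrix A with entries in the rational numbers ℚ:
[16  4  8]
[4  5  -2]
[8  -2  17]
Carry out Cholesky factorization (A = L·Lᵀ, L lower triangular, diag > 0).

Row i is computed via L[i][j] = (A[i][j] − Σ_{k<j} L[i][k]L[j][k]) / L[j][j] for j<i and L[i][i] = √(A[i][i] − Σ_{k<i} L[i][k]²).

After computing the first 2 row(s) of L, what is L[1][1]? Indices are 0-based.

L[1][1] = 2

Step 1: L[0][0] = √(16) = 4.
  L[1][0] = (4) / L[0][0] = 1.
Step 2: L[1][1] = √(4) = 2.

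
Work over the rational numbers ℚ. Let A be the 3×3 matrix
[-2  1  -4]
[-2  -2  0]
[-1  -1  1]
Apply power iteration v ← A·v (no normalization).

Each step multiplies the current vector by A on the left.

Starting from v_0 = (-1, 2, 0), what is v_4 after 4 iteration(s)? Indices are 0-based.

v_4 = (-48, -80, -33)

v_0 = (-1, 2, 0).
v_1 = A·v_0 = (4, -2, -1).
v_2 = A·v_1 = (-6, -4, -3).
v_3 = A·v_2 = (20, 20, 7).
v_4 = A·v_3 = (-48, -80, -33).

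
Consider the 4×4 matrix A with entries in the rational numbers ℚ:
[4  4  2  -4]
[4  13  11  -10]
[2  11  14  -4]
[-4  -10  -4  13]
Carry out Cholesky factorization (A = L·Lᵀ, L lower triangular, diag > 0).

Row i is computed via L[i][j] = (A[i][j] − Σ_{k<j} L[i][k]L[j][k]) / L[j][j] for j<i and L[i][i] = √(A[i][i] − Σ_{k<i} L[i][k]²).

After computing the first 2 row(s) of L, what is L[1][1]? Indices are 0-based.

L[1][1] = 3

Step 1: L[0][0] = √(4) = 2.
  L[1][0] = (4) / L[0][0] = 2.
Step 2: L[1][1] = √(9) = 3.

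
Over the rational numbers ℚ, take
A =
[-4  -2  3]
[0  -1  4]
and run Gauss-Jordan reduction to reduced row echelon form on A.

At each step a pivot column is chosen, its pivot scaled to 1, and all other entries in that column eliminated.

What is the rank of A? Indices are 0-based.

rank = 2

[1] R0 /= -4  ⇒  (1, 1/2, -3/4)
[2] R1 /= -1  ⇒  (0, 1, -4)
     R0 -= 1/2·R1  ⇒  (1, 0, 5/4)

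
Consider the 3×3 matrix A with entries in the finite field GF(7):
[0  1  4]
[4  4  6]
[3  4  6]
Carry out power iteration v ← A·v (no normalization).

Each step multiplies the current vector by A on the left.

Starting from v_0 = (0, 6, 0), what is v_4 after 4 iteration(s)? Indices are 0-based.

v_4 = (2, 3, 2)

v_0 = (0, 6, 0).
v_1 = A·v_0 = (6, 3, 3).
v_2 = A·v_1 = (1, 5, 6).
v_3 = A·v_2 = (1, 4, 3).
v_4 = A·v_3 = (2, 3, 2).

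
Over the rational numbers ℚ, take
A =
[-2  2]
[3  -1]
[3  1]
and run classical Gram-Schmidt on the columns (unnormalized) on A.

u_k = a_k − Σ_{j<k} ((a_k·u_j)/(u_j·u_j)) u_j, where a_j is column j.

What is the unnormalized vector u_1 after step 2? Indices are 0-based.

u_1 = (18/11, -5/11, 17/11)

Step 1: u_0 = a_0 = (-2, 3, 3).
Step 2: u_1 = a_1 − (-2/11)·u_0 = (18/11, -5/11, 17/11).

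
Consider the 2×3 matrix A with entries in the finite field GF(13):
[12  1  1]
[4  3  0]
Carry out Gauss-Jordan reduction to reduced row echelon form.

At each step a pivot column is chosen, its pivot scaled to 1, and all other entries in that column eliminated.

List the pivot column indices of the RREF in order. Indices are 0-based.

pivot(0,0)=12: scale R0 → (1, 12, 12)
  clear (1,0): R1 −= (4)R0 → (0, 7, 4)
pivot(1,1)=7: scale R1 → (0, 1, 8)
  clear (0,1): R0 −= (12)R1 → (1, 0, 7)

pivot columns: 0, 1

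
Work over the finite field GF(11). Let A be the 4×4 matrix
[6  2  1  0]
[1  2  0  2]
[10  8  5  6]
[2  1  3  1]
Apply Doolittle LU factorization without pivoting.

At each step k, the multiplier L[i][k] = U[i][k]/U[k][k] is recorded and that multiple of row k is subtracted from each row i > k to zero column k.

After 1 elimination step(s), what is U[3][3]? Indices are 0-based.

U[3][3] = 1

[col 0] pivot 6
  R1 -= 2*R0 → (0, 9, 9, 2)  (L[1][0] := 2)
  R2 -= 9*R0 → (0, 1, 7, 6)  (L[2][0] := 9)
  R3 -= 4*R0 → (0, 4, 10, 1)  (L[3][0] := 4)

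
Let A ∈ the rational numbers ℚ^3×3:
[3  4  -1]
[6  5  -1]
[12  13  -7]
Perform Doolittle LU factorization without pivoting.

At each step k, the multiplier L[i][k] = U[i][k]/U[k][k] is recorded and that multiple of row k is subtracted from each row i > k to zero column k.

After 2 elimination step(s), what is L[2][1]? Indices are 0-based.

k=0: U[0][0]=3
  eliminate (1,0): mult=2, new row 1: (0, -3, 1); set L[1][0]=2
  eliminate (2,0): mult=4, new row 2: (0, -3, -3); set L[2][0]=4
k=1: U[1][1]=-3
  eliminate (2,1): mult=1, new row 2: (0, 0, -4); set L[2][1]=1

L[2][1] = 1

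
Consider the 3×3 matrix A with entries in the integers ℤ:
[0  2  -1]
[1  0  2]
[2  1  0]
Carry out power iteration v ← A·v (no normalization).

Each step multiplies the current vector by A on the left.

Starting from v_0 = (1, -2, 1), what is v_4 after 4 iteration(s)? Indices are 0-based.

v_4 = (-23, 11, -14)

v_0 = (1, -2, 1).
v_1 = A·v_0 = (-5, 3, 0).
v_2 = A·v_1 = (6, -5, -7).
v_3 = A·v_2 = (-3, -8, 7).
v_4 = A·v_3 = (-23, 11, -14).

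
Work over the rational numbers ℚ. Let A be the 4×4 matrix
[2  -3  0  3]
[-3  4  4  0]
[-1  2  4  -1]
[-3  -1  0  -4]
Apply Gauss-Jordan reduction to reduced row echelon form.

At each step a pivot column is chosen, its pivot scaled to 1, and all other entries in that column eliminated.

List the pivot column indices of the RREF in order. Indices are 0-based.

step 1: normalize row 0 (÷2) = (1, -3/2, 0, 3/2)
  row 1: subtract -3×row0 = (0, -1/2, 4, 9/2)
  row 2: subtract -1×row0 = (0, 1/2, 4, 1/2)
  row 3: subtract -3×row0 = (0, -11/2, 0, 1/2)
step 2: normalize row 1 (÷-1/2) = (0, 1, -8, -9)
  row 0: subtract -3/2×row1 = (1, 0, -12, -12)
  row 2: subtract 1/2×row1 = (0, 0, 8, 5)
  row 3: subtract -11/2×row1 = (0, 0, -44, -49)
step 3: normalize row 2 (÷8) = (0, 0, 1, 5/8)
  row 0: subtract -12×row2 = (1, 0, 0, -9/2)
  row 1: subtract -8×row2 = (0, 1, 0, -4)
  row 3: subtract -44×row2 = (0, 0, 0, -43/2)
step 4: normalize row 3 (÷-43/2) = (0, 0, 0, 1)
  row 0: subtract -9/2×row3 = (1, 0, 0, 0)
  row 1: subtract -4×row3 = (0, 1, 0, 0)
  row 2: subtract 5/8×row3 = (0, 0, 1, 0)

pivot columns: 0, 1, 2, 3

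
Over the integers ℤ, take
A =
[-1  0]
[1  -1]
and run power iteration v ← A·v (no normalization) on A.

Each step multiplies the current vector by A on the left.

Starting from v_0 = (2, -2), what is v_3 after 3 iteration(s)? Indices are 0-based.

v_0 = (2, -2).
v_1 = A·v_0 = (-2, 4).
v_2 = A·v_1 = (2, -6).
v_3 = A·v_2 = (-2, 8).

v_3 = (-2, 8)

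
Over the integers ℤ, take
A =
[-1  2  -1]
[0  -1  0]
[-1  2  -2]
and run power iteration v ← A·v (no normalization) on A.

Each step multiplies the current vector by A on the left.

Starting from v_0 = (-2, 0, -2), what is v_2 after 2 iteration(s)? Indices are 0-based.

v_2 = (-10, 0, -16)

v_0 = (-2, 0, -2).
v_1 = A·v_0 = (4, 0, 6).
v_2 = A·v_1 = (-10, 0, -16).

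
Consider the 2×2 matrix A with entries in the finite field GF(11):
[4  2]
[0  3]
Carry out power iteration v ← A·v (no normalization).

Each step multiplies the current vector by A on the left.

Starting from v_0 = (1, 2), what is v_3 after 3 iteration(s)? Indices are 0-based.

v_3 = (3, 10)

v_0 = (1, 2).
v_1 = A·v_0 = (8, 6).
v_2 = A·v_1 = (0, 7).
v_3 = A·v_2 = (3, 10).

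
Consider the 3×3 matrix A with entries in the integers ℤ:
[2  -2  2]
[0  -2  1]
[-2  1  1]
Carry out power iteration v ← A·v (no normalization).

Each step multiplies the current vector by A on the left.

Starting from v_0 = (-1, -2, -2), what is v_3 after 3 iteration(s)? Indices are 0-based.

v_3 = (-4, 16, 22)

v_0 = (-1, -2, -2).
v_1 = A·v_0 = (-2, 2, -2).
v_2 = A·v_1 = (-12, -6, 4).
v_3 = A·v_2 = (-4, 16, 22).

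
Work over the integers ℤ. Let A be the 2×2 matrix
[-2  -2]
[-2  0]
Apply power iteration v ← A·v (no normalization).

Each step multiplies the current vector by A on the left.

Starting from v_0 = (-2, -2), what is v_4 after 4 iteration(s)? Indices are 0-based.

v_0 = (-2, -2).
v_1 = A·v_0 = (8, 4).
v_2 = A·v_1 = (-24, -16).
v_3 = A·v_2 = (80, 48).
v_4 = A·v_3 = (-256, -160).

v_4 = (-256, -160)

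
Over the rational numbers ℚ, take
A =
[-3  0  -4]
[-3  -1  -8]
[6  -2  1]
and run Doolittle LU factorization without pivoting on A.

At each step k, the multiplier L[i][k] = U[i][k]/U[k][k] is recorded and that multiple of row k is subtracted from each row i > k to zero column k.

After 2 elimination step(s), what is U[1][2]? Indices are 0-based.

U[1][2] = -4

[col 0] pivot -3
  R1 -= 1*R0 → (0, -1, -4)  (L[1][0] := 1)
  R2 -= -2*R0 → (0, -2, -7)  (L[2][0] := -2)
[col 1] pivot -1
  R2 -= 2*R1 → (0, 0, 1)  (L[2][1] := 2)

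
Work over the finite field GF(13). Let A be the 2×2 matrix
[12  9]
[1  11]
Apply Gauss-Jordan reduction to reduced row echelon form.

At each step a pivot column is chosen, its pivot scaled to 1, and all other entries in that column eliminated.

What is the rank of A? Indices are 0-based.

rank = 2

pivot(0,0)=12: scale R0 → (1, 4)
  clear (1,0): R1 −= (1)R0 → (0, 7)
pivot(1,1)=7: scale R1 → (0, 1)
  clear (0,1): R0 −= (4)R1 → (1, 0)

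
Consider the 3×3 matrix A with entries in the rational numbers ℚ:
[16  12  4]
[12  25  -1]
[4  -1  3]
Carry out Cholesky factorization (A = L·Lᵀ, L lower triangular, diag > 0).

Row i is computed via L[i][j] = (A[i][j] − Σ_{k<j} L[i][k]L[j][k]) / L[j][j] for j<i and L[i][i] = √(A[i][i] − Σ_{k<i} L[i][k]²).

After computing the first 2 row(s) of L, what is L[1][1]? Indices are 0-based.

Step 1: L[0][0] = √(16) = 4.
  L[1][0] = (12) / L[0][0] = 3.
Step 2: L[1][1] = √(16) = 4.

L[1][1] = 4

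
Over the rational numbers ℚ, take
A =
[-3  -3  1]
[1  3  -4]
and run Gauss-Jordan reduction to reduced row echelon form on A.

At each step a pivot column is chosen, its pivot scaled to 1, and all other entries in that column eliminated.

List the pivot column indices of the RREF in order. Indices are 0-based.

[1] R0 /= -3  ⇒  (1, 1, -1/3)
     R1 -= 1·R0  ⇒  (0, 2, -11/3)
[2] R1 /= 2  ⇒  (0, 1, -11/6)
     R0 -= 1·R1  ⇒  (1, 0, 3/2)

pivot columns: 0, 1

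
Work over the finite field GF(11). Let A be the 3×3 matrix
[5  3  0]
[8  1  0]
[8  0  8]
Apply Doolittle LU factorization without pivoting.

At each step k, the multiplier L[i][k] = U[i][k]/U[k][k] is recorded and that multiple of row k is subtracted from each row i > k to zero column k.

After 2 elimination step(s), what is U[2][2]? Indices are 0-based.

U[2][2] = 8

k=0: U[0][0]=5
  eliminate (1,0): mult=6, new row 1: (0, 5, 0); set L[1][0]=6
  eliminate (2,0): mult=6, new row 2: (0, 4, 8); set L[2][0]=6
k=1: U[1][1]=5
  eliminate (2,1): mult=3, new row 2: (0, 0, 8); set L[2][1]=3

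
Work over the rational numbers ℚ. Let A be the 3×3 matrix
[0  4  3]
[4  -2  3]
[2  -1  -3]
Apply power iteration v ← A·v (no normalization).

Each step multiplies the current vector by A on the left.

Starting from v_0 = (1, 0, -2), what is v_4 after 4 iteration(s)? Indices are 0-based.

v_4 = (206, 138, -516)

v_0 = (1, 0, -2).
v_1 = A·v_0 = (-6, -2, 8).
v_2 = A·v_1 = (16, 4, -34).
v_3 = A·v_2 = (-86, -46, 130).
v_4 = A·v_3 = (206, 138, -516).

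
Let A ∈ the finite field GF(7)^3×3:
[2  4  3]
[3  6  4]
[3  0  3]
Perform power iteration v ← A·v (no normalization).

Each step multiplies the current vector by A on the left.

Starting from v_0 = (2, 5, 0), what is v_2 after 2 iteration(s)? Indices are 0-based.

v_2 = (0, 4, 6)

v_0 = (2, 5, 0).
v_1 = A·v_0 = (3, 1, 6).
v_2 = A·v_1 = (0, 4, 6).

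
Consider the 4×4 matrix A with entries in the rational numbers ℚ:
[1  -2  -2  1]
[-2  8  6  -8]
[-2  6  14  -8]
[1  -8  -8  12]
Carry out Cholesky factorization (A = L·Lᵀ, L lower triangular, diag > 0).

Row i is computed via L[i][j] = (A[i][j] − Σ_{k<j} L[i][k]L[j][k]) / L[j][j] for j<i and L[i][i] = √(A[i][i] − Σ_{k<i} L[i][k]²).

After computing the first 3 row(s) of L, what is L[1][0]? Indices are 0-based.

L[1][0] = -2

Step 1: L[0][0] = √(1) = 1.
  L[1][0] = (-2) / L[0][0] = -2.
Step 2: L[1][1] = √(4) = 2.
  L[2][0] = (-2) / L[0][0] = -2.
  L[2][1] = (2) / L[1][1] = 1.
Step 3: L[2][2] = √(9) = 3.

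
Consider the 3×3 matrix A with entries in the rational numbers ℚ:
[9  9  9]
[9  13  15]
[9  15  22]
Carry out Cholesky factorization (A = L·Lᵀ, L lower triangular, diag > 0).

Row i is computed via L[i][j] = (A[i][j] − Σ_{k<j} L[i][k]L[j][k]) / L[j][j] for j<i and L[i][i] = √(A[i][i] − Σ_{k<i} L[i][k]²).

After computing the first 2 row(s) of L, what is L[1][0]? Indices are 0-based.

L[1][0] = 3

Step 1: L[0][0] = √(9) = 3.
  L[1][0] = (9) / L[0][0] = 3.
Step 2: L[1][1] = √(4) = 2.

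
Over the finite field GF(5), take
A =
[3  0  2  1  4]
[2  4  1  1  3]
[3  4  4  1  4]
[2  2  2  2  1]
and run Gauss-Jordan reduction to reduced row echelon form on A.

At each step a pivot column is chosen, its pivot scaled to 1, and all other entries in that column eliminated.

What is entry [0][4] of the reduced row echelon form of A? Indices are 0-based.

M[0][4] = 2

pivot(0,0)=3: scale R0 → (1, 0, 4, 2, 3)
  clear (1,0): R1 −= (2)R0 → (0, 4, 3, 2, 2)
  clear (2,0): R2 −= (3)R0 → (0, 4, 2, 0, 0)
  clear (3,0): R3 −= (2)R0 → (0, 2, 4, 3, 0)
pivot(1,1)=4: scale R1 → (0, 1, 2, 3, 3)
  clear (2,1): R2 −= (4)R1 → (0, 0, 4, 3, 3)
  clear (3,1): R3 −= (2)R1 → (0, 0, 0, 2, 4)
pivot(2,2)=4: scale R2 → (0, 0, 1, 2, 2)
  clear (0,2): R0 −= (4)R2 → (1, 0, 0, 4, 0)
  clear (1,2): R1 −= (2)R2 → (0, 1, 0, 4, 4)
pivot(3,3)=2: scale R3 → (0, 0, 0, 1, 2)
  clear (0,3): R0 −= (4)R3 → (1, 0, 0, 0, 2)
  clear (1,3): R1 −= (4)R3 → (0, 1, 0, 0, 1)
  clear (2,3): R2 −= (2)R3 → (0, 0, 1, 0, 3)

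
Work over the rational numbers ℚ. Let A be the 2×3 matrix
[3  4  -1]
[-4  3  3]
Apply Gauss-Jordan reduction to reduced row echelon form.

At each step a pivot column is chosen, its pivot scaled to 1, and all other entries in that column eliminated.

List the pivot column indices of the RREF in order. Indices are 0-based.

pivot columns: 0, 1

step 1: normalize row 0 (÷3) = (1, 4/3, -1/3)
  row 1: subtract -4×row0 = (0, 25/3, 5/3)
step 2: normalize row 1 (÷25/3) = (0, 1, 1/5)
  row 0: subtract 4/3×row1 = (1, 0, -3/5)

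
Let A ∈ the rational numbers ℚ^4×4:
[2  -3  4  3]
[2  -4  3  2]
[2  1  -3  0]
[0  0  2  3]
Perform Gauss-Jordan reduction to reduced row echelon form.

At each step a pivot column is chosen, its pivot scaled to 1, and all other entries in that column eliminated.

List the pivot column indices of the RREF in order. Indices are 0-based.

pivot columns: 0, 1, 2, 3

pivot(0,0)=2: scale R0 → (1, -3/2, 2, 3/2)
  clear (1,0): R1 −= (2)R0 → (0, -1, -1, -1)
  clear (2,0): R2 −= (2)R0 → (0, 4, -7, -3)
pivot(1,1)=-1: scale R1 → (0, 1, 1, 1)
  clear (0,1): R0 −= (-3/2)R1 → (1, 0, 7/2, 3)
  clear (2,1): R2 −= (4)R1 → (0, 0, -11, -7)
pivot(2,2)=-11: scale R2 → (0, 0, 1, 7/11)
  clear (0,2): R0 −= (7/2)R2 → (1, 0, 0, 17/22)
  clear (1,2): R1 −= (1)R2 → (0, 1, 0, 4/11)
  clear (3,2): R3 −= (2)R2 → (0, 0, 0, 19/11)
pivot(3,3)=19/11: scale R3 → (0, 0, 0, 1)
  clear (0,3): R0 −= (17/22)R3 → (1, 0, 0, 0)
  clear (1,3): R1 −= (4/11)R3 → (0, 1, 0, 0)
  clear (2,3): R2 −= (7/11)R3 → (0, 0, 1, 0)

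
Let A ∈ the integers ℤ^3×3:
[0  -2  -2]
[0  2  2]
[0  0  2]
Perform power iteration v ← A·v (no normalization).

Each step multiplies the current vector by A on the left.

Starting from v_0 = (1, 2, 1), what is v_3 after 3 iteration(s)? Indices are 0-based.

v_0 = (1, 2, 1).
v_1 = A·v_0 = (-6, 6, 2).
v_2 = A·v_1 = (-16, 16, 4).
v_3 = A·v_2 = (-40, 40, 8).

v_3 = (-40, 40, 8)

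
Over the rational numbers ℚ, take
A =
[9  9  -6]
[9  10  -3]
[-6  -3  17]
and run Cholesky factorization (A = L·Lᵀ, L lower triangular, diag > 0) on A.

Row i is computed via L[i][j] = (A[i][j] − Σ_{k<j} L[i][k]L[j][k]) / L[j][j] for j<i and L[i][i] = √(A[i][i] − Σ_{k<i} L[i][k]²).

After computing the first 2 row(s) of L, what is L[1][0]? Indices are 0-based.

L[1][0] = 3

Step 1: L[0][0] = √(9) = 3.
  L[1][0] = (9) / L[0][0] = 3.
Step 2: L[1][1] = √(1) = 1.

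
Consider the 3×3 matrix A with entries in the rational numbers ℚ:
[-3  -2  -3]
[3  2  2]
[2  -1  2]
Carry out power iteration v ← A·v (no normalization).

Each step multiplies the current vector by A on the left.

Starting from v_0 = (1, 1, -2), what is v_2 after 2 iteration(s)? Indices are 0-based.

v_2 = (4, -1, -5)

v_0 = (1, 1, -2).
v_1 = A·v_0 = (1, 1, -3).
v_2 = A·v_1 = (4, -1, -5).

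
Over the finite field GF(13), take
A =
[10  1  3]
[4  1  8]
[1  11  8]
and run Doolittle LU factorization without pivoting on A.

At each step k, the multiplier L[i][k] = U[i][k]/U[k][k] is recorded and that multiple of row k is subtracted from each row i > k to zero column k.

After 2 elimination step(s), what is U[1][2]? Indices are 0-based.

U[1][2] = 12

Step 1: pivot at (0,0) is 10.
  row1 ← row1 − (3)·row0  ⇒  L[1][0]=3, U row1=(0, 11, 12)
  row2 ← row2 − (4)·row0  ⇒  L[2][0]=4, U row2=(0, 7, 9)
Step 2: pivot at (1,1) is 11.
  row2 ← row2 − (3)·row1  ⇒  L[2][1]=3, U row2=(0, 0, 12)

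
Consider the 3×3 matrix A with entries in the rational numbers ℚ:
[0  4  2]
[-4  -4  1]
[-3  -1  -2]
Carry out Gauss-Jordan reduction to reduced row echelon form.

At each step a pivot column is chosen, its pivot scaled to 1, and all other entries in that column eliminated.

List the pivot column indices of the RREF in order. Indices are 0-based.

pivot columns: 0, 1, 2

[1] R0 <-> R1
[1] R0 /= -4  ⇒  (1, 1, -1/4)
     R2 -= -3·R0  ⇒  (0, 2, -11/4)
[2] R1 /= 4  ⇒  (0, 1, 1/2)
     R0 -= 1·R1  ⇒  (1, 0, -3/4)
     R2 -= 2·R1  ⇒  (0, 0, -15/4)
[3] R2 /= -15/4  ⇒  (0, 0, 1)
     R0 -= -3/4·R2  ⇒  (1, 0, 0)
     R1 -= 1/2·R2  ⇒  (0, 1, 0)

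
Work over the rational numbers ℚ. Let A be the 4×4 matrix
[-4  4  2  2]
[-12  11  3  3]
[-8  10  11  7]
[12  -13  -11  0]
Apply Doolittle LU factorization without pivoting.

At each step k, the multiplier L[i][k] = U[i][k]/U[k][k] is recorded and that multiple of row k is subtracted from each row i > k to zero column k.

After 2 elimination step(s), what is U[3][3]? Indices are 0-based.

k=0: U[0][0]=-4
  eliminate (1,0): mult=3, new row 1: (0, -1, -3, -3); set L[1][0]=3
  eliminate (2,0): mult=2, new row 2: (0, 2, 7, 3); set L[2][0]=2
  eliminate (3,0): mult=-3, new row 3: (0, -1, -5, 6); set L[3][0]=-3
k=1: U[1][1]=-1
  eliminate (2,1): mult=-2, new row 2: (0, 0, 1, -3); set L[2][1]=-2
  eliminate (3,1): mult=1, new row 3: (0, 0, -2, 9); set L[3][1]=1

U[3][3] = 9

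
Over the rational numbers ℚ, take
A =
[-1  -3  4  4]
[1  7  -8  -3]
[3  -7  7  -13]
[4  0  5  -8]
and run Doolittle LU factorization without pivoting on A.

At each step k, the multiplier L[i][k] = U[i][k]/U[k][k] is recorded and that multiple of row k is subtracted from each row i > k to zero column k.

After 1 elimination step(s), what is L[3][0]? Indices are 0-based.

L[3][0] = -4

k=0: U[0][0]=-1
  eliminate (1,0): mult=-1, new row 1: (0, 4, -4, 1); set L[1][0]=-1
  eliminate (2,0): mult=-3, new row 2: (0, -16, 19, -1); set L[2][0]=-3
  eliminate (3,0): mult=-4, new row 3: (0, -12, 21, 8); set L[3][0]=-4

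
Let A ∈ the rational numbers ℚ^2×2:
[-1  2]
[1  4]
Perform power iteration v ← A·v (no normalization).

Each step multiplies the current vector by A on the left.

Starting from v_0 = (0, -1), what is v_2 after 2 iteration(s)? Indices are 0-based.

v_0 = (0, -1).
v_1 = A·v_0 = (-2, -4).
v_2 = A·v_1 = (-6, -18).

v_2 = (-6, -18)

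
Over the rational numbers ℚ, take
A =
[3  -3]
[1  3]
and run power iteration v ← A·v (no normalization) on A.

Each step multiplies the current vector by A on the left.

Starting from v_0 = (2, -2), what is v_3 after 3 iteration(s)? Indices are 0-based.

v_3 = (144, 48)

v_0 = (2, -2).
v_1 = A·v_0 = (12, -4).
v_2 = A·v_1 = (48, 0).
v_3 = A·v_2 = (144, 48).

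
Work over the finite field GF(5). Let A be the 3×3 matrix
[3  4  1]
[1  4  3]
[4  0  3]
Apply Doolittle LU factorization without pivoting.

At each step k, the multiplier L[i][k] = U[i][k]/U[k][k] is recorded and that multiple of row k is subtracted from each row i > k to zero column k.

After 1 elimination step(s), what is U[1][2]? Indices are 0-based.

Step 1: pivot at (0,0) is 3.
  row1 ← row1 − (2)·row0  ⇒  L[1][0]=2, U row1=(0, 1, 1)
  row2 ← row2 − (3)·row0  ⇒  L[2][0]=3, U row2=(0, 3, 0)

U[1][2] = 1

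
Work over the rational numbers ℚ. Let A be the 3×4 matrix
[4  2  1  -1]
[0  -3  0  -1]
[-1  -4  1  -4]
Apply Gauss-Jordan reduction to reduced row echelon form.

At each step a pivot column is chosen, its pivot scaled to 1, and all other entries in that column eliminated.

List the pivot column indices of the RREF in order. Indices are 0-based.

pivot columns: 0, 1, 2

step 1: normalize row 0 (÷4) = (1, 1/2, 1/4, -1/4)
  row 2: subtract -1×row0 = (0, -7/2, 5/4, -17/4)
step 2: normalize row 1 (÷-3) = (0, 1, 0, 1/3)
  row 0: subtract 1/2×row1 = (1, 0, 1/4, -5/12)
  row 2: subtract -7/2×row1 = (0, 0, 5/4, -37/12)
step 3: normalize row 2 (÷5/4) = (0, 0, 1, -37/15)
  row 0: subtract 1/4×row2 = (1, 0, 0, 1/5)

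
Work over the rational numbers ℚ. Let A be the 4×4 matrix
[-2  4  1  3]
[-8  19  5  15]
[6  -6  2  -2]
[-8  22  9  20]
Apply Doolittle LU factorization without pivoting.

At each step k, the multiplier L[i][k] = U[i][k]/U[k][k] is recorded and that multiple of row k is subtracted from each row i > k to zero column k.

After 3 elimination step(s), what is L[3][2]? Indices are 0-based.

[col 0] pivot -2
  R1 -= 4*R0 → (0, 3, 1, 3)  (L[1][0] := 4)
  R2 -= -3*R0 → (0, 6, 5, 7)  (L[2][0] := -3)
  R3 -= 4*R0 → (0, 6, 5, 8)  (L[3][0] := 4)
[col 1] pivot 3
  R2 -= 2*R1 → (0, 0, 3, 1)  (L[2][1] := 2)
  R3 -= 2*R1 → (0, 0, 3, 2)  (L[3][1] := 2)
[col 2] pivot 3
  R3 -= 1*R2 → (0, 0, 0, 1)  (L[3][2] := 1)

L[3][2] = 1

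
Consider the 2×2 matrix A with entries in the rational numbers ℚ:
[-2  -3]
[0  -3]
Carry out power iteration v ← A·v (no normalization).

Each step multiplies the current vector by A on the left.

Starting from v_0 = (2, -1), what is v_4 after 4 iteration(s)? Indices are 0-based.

v_4 = (-163, -81)

v_0 = (2, -1).
v_1 = A·v_0 = (-1, 3).
v_2 = A·v_1 = (-7, -9).
v_3 = A·v_2 = (41, 27).
v_4 = A·v_3 = (-163, -81).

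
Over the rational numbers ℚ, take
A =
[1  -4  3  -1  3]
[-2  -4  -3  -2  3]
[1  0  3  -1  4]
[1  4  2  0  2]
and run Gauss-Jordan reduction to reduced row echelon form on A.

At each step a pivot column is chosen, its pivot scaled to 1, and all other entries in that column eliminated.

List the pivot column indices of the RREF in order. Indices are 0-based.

step 1: normalize row 0 (÷1) = (1, -4, 3, -1, 3)
  row 1: subtract -2×row0 = (0, -12, 3, -4, 9)
  row 2: subtract 1×row0 = (0, 4, 0, 0, 1)
  row 3: subtract 1×row0 = (0, 8, -1, 1, -1)
step 2: normalize row 1 (÷-12) = (0, 1, -1/4, 1/3, -3/4)
  row 0: subtract -4×row1 = (1, 0, 2, 1/3, 0)
  row 2: subtract 4×row1 = (0, 0, 1, -4/3, 4)
  row 3: subtract 8×row1 = (0, 0, 1, -5/3, 5)
step 3: normalize row 2 (÷1) = (0, 0, 1, -4/3, 4)
  row 0: subtract 2×row2 = (1, 0, 0, 3, -8)
  row 1: subtract -1/4×row2 = (0, 1, 0, 0, 1/4)
  row 3: subtract 1×row2 = (0, 0, 0, -1/3, 1)
step 4: normalize row 3 (÷-1/3) = (0, 0, 0, 1, -3)
  row 0: subtract 3×row3 = (1, 0, 0, 0, 1)
  row 2: subtract -4/3×row3 = (0, 0, 1, 0, 0)

pivot columns: 0, 1, 2, 3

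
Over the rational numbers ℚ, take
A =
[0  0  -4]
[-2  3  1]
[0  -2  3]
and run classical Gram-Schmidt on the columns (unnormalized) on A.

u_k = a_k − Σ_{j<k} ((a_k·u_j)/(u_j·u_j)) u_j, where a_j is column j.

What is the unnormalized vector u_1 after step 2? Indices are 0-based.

u_1 = (0, 0, -2)

Step 1: u_0 = a_0 = (0, -2, 0).
Step 2: u_1 = a_1 − (-3/2)·u_0 = (0, 0, -2).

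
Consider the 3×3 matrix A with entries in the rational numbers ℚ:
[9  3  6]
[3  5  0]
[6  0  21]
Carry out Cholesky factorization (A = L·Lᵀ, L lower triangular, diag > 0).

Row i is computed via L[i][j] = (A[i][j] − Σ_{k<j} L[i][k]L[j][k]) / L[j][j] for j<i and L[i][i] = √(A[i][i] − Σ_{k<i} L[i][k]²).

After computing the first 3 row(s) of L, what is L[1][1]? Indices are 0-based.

L[1][1] = 2

Step 1: L[0][0] = √(9) = 3.
  L[1][0] = (3) / L[0][0] = 1.
Step 2: L[1][1] = √(4) = 2.
  L[2][0] = (6) / L[0][0] = 2.
  L[2][1] = (-2) / L[1][1] = -1.
Step 3: L[2][2] = √(16) = 4.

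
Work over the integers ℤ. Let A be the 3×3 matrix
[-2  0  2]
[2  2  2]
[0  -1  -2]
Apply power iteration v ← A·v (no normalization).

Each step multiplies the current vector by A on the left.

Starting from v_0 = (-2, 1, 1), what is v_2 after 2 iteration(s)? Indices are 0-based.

v_2 = (-18, 6, 6)

v_0 = (-2, 1, 1).
v_1 = A·v_0 = (6, 0, -3).
v_2 = A·v_1 = (-18, 6, 6).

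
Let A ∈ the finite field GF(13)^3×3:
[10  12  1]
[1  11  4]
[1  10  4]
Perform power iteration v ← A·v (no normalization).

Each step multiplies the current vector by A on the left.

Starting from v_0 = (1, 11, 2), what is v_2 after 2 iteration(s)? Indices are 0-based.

v_2 = (12, 9, 9)

v_0 = (1, 11, 2).
v_1 = A·v_0 = (1, 0, 2).
v_2 = A·v_1 = (12, 9, 9).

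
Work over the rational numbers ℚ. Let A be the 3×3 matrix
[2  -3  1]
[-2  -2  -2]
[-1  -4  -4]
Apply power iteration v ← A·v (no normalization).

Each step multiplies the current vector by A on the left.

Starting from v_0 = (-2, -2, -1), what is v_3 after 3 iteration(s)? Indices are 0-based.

v_3 = (25, 322, 602)

v_0 = (-2, -2, -1).
v_1 = A·v_0 = (1, 10, 14).
v_2 = A·v_1 = (-14, -50, -97).
v_3 = A·v_2 = (25, 322, 602).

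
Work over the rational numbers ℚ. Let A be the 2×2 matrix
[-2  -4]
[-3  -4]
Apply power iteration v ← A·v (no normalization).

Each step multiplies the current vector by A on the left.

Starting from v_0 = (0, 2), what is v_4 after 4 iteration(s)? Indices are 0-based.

v_4 = (2112, 2432)

v_0 = (0, 2).
v_1 = A·v_0 = (-8, -8).
v_2 = A·v_1 = (48, 56).
v_3 = A·v_2 = (-320, -368).
v_4 = A·v_3 = (2112, 2432).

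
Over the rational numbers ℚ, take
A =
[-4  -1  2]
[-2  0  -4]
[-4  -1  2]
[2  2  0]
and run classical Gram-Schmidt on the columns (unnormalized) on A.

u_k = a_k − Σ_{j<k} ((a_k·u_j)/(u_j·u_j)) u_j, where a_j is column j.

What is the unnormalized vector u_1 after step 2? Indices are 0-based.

Step 1: u_0 = a_0 = (-4, -2, -4, 2).
Step 2: u_1 = a_1 − (3/10)·u_0 = (1/5, 3/5, 1/5, 7/5).

u_1 = (1/5, 3/5, 1/5, 7/5)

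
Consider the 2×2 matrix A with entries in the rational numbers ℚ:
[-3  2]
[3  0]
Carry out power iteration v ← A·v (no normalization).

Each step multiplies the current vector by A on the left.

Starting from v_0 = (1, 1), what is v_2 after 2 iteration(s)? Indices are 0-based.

v_0 = (1, 1).
v_1 = A·v_0 = (-1, 3).
v_2 = A·v_1 = (9, -3).

v_2 = (9, -3)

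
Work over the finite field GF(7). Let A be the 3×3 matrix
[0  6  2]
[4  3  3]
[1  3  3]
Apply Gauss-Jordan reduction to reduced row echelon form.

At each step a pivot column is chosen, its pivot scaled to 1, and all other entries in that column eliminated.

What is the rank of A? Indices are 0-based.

step 1: exchange rows 0,1
step 1: normalize row 0 (÷4) = (1, 6, 6)
  row 2: subtract 1×row0 = (0, 4, 4)
step 2: normalize row 1 (÷6) = (0, 1, 5)
  row 0: subtract 6×row1 = (1, 0, 4)
  row 2: subtract 4×row1 = (0, 0, 5)
step 3: normalize row 2 (÷5) = (0, 0, 1)
  row 0: subtract 4×row2 = (1, 0, 0)
  row 1: subtract 5×row2 = (0, 1, 0)

rank = 3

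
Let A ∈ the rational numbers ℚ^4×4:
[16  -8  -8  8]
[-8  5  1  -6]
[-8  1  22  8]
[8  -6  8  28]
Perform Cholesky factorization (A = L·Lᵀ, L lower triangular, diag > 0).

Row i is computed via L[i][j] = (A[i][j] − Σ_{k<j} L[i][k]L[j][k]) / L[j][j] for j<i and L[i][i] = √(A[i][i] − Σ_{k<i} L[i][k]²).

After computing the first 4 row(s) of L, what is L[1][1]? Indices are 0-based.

Step 1: L[0][0] = √(16) = 4.
  L[1][0] = (-8) / L[0][0] = -2.
Step 2: L[1][1] = √(1) = 1.
  L[2][0] = (-8) / L[0][0] = -2.
  L[2][1] = (-3) / L[1][1] = -3.
Step 3: L[2][2] = √(9) = 3.
  L[3][0] = (8) / L[0][0] = 2.
  L[3][1] = (-2) / L[1][1] = -2.
  L[3][2] = (6) / L[2][2] = 2.
Step 4: L[3][3] = √(16) = 4.

L[1][1] = 1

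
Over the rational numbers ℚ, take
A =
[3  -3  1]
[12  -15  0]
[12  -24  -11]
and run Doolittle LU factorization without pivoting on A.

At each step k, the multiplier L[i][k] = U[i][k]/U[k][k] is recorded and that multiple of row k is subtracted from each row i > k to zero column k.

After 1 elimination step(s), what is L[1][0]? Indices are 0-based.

Step 1: pivot at (0,0) is 3.
  row1 ← row1 − (4)·row0  ⇒  L[1][0]=4, U row1=(0, -3, -4)
  row2 ← row2 − (4)·row0  ⇒  L[2][0]=4, U row2=(0, -12, -15)

L[1][0] = 4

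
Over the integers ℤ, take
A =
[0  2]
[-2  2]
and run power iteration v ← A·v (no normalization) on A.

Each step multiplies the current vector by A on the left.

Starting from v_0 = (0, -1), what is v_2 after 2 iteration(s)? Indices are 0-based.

v_0 = (0, -1).
v_1 = A·v_0 = (-2, -2).
v_2 = A·v_1 = (-4, 0).

v_2 = (-4, 0)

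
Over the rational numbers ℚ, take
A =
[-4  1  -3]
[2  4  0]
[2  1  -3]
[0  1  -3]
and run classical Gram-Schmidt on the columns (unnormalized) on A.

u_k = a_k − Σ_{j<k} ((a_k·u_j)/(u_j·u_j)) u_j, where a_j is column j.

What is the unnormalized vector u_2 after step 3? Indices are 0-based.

u_2 = (-4/5, 8/5, -16/5, -12/5)

Step 1: u_0 = a_0 = (-4, 2, 2, 0).
Step 2: u_1 = a_1 − (1/4)·u_0 = (2, 7/2, 1/2, 1).
Step 3: u_2 = a_2 − (1/4)·u_0 − (-3/5)·u_1 = (-4/5, 8/5, -16/5, -12/5).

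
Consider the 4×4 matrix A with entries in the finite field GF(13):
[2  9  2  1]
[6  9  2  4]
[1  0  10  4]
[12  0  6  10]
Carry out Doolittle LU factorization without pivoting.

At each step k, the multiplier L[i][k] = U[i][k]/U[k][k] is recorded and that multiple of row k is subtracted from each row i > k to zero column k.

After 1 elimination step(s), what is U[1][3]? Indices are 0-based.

[col 0] pivot 2
  R1 -= 3*R0 → (0, 8, 9, 1)  (L[1][0] := 3)
  R2 -= 7*R0 → (0, 2, 9, 10)  (L[2][0] := 7)
  R3 -= 6*R0 → (0, 11, 7, 4)  (L[3][0] := 6)

U[1][3] = 1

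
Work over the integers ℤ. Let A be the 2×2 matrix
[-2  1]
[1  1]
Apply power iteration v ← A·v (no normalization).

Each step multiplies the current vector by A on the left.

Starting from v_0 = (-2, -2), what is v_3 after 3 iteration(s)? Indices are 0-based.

v_3 = (14, -10)

v_0 = (-2, -2).
v_1 = A·v_0 = (2, -4).
v_2 = A·v_1 = (-8, -2).
v_3 = A·v_2 = (14, -10).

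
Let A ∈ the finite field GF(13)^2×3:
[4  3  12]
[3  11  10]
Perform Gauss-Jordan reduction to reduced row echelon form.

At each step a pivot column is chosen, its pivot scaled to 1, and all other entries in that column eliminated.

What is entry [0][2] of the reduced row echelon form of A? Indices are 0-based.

M[0][2] = 7

step 1: normalize row 0 (÷4) = (1, 4, 3)
  row 1: subtract 3×row0 = (0, 12, 1)
step 2: normalize row 1 (÷12) = (0, 1, 12)
  row 0: subtract 4×row1 = (1, 0, 7)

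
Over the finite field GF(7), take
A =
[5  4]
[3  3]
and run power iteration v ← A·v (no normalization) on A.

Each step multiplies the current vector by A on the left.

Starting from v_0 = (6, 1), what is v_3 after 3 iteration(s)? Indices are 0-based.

v_0 = (6, 1).
v_1 = A·v_0 = (6, 0).
v_2 = A·v_1 = (2, 4).
v_3 = A·v_2 = (5, 4).

v_3 = (5, 4)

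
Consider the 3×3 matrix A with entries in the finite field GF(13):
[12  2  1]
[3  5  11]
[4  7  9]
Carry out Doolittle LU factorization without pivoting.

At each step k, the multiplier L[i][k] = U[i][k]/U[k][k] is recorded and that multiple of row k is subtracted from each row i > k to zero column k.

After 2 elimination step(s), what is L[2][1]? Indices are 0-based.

L[2][1] = 12

k=0: U[0][0]=12
  eliminate (1,0): mult=10, new row 1: (0, 11, 1); set L[1][0]=10
  eliminate (2,0): mult=9, new row 2: (0, 2, 0); set L[2][0]=9
k=1: U[1][1]=11
  eliminate (2,1): mult=12, new row 2: (0, 0, 1); set L[2][1]=12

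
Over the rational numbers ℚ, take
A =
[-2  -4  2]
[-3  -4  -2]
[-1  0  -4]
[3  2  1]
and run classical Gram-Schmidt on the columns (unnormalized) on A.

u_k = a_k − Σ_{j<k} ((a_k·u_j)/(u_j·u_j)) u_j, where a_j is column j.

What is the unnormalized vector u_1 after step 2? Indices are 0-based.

u_1 = (-40/23, -14/23, 26/23, -32/23)

Step 1: u_0 = a_0 = (-2, -3, -1, 3).
Step 2: u_1 = a_1 − (26/23)·u_0 = (-40/23, -14/23, 26/23, -32/23).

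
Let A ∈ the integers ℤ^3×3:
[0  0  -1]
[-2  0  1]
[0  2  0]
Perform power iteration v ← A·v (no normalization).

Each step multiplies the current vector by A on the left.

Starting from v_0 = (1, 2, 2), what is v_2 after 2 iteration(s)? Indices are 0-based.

v_0 = (1, 2, 2).
v_1 = A·v_0 = (-2, 0, 4).
v_2 = A·v_1 = (-4, 8, 0).

v_2 = (-4, 8, 0)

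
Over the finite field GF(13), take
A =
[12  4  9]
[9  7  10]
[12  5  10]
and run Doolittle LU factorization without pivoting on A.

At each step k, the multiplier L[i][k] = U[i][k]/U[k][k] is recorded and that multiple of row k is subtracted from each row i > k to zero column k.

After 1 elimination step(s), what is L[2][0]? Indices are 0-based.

[col 0] pivot 12
  R1 -= 4*R0 → (0, 4, 0)  (L[1][0] := 4)
  R2 -= 1*R0 → (0, 1, 1)  (L[2][0] := 1)

L[2][0] = 1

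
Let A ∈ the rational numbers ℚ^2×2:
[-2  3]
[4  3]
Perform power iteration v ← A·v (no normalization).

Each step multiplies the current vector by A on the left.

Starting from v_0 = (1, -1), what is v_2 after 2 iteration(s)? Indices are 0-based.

v_0 = (1, -1).
v_1 = A·v_0 = (-5, 1).
v_2 = A·v_1 = (13, -17).

v_2 = (13, -17)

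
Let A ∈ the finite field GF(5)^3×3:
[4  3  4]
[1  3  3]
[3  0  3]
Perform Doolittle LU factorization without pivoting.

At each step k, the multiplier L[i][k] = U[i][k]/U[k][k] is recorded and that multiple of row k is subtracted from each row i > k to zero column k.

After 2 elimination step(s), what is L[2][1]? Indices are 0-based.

L[2][1] = 4

Step 1: pivot at (0,0) is 4.
  row1 ← row1 − (4)·row0  ⇒  L[1][0]=4, U row1=(0, 1, 2)
  row2 ← row2 − (2)·row0  ⇒  L[2][0]=2, U row2=(0, 4, 0)
Step 2: pivot at (1,1) is 1.
  row2 ← row2 − (4)·row1  ⇒  L[2][1]=4, U row2=(0, 0, 2)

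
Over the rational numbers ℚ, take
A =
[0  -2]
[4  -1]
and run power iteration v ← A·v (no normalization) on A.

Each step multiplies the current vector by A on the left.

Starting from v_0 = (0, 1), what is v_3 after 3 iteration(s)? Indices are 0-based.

v_0 = (0, 1).
v_1 = A·v_0 = (-2, -1).
v_2 = A·v_1 = (2, -7).
v_3 = A·v_2 = (14, 15).

v_3 = (14, 15)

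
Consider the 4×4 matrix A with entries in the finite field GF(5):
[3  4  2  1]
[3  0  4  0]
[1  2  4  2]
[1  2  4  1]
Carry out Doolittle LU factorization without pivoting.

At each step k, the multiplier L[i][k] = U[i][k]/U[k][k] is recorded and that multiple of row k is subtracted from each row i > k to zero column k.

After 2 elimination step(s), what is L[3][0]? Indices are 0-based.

L[3][0] = 2

k=0: U[0][0]=3
  eliminate (1,0): mult=1, new row 1: (0, 1, 2, 4); set L[1][0]=1
  eliminate (2,0): mult=2, new row 2: (0, 4, 0, 0); set L[2][0]=2
  eliminate (3,0): mult=2, new row 3: (0, 4, 0, 4); set L[3][0]=2
k=1: U[1][1]=1
  eliminate (2,1): mult=4, new row 2: (0, 0, 2, 4); set L[2][1]=4
  eliminate (3,1): mult=4, new row 3: (0, 0, 2, 3); set L[3][1]=4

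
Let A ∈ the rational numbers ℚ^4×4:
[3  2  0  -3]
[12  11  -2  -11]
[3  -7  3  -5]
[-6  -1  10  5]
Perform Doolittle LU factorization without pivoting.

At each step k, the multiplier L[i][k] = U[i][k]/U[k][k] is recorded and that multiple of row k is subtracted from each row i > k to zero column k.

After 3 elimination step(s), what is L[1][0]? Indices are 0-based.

Step 1: pivot at (0,0) is 3.
  row1 ← row1 − (4)·row0  ⇒  L[1][0]=4, U row1=(0, 3, -2, 1)
  row2 ← row2 − (1)·row0  ⇒  L[2][0]=1, U row2=(0, -9, 3, -2)
  row3 ← row3 − (-2)·row0  ⇒  L[3][0]=-2, U row3=(0, 3, 10, -1)
Step 2: pivot at (1,1) is 3.
  row2 ← row2 − (-3)·row1  ⇒  L[2][1]=-3, U row2=(0, 0, -3, 1)
  row3 ← row3 − (1)·row1  ⇒  L[3][1]=1, U row3=(0, 0, 12, -2)
Step 3: pivot at (2,2) is -3.
  row3 ← row3 − (-4)·row2  ⇒  L[3][2]=-4, U row3=(0, 0, 0, 2)

L[1][0] = 4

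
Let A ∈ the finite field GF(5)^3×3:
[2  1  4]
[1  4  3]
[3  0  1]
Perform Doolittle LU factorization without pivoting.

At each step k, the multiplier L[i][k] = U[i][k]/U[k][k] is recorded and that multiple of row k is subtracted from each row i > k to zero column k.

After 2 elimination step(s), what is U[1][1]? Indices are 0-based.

U[1][1] = 1

k=0: U[0][0]=2
  eliminate (1,0): mult=3, new row 1: (0, 1, 1); set L[1][0]=3
  eliminate (2,0): mult=4, new row 2: (0, 1, 0); set L[2][0]=4
k=1: U[1][1]=1
  eliminate (2,1): mult=1, new row 2: (0, 0, 4); set L[2][1]=1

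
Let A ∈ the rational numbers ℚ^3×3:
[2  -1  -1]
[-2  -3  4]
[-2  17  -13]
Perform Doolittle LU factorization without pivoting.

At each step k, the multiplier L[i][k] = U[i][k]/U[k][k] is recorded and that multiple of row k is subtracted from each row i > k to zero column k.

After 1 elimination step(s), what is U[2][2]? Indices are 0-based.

U[2][2] = -14

[col 0] pivot 2
  R1 -= -1*R0 → (0, -4, 3)  (L[1][0] := -1)
  R2 -= -1*R0 → (0, 16, -14)  (L[2][0] := -1)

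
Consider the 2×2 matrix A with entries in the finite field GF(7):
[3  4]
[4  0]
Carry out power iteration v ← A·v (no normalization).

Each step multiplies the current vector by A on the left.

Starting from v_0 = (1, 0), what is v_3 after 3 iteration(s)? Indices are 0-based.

v_0 = (1, 0).
v_1 = A·v_0 = (3, 4).
v_2 = A·v_1 = (4, 5).
v_3 = A·v_2 = (4, 2).

v_3 = (4, 2)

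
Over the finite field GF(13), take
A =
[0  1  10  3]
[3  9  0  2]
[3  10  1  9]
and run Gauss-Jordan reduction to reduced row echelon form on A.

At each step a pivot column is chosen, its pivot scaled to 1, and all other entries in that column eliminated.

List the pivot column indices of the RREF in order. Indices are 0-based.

pivot columns: 0, 1, 2

step 1: exchange rows 0,1
step 1: normalize row 0 (÷3) = (1, 3, 0, 5)
  row 2: subtract 3×row0 = (0, 1, 1, 7)
step 2: normalize row 1 (÷1) = (0, 1, 10, 3)
  row 0: subtract 3×row1 = (1, 0, 9, 9)
  row 2: subtract 1×row1 = (0, 0, 4, 4)
step 3: normalize row 2 (÷4) = (0, 0, 1, 1)
  row 0: subtract 9×row2 = (1, 0, 0, 0)
  row 1: subtract 10×row2 = (0, 1, 0, 6)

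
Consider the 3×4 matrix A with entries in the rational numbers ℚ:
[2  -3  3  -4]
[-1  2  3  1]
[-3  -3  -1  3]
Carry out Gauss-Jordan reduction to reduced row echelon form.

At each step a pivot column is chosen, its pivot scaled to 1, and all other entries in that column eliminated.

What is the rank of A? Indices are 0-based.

step 1: normalize row 0 (÷2) = (1, -3/2, 3/2, -2)
  row 1: subtract -1×row0 = (0, 1/2, 9/2, -1)
  row 2: subtract -3×row0 = (0, -15/2, 7/2, -3)
step 2: normalize row 1 (÷1/2) = (0, 1, 9, -2)
  row 0: subtract -3/2×row1 = (1, 0, 15, -5)
  row 2: subtract -15/2×row1 = (0, 0, 71, -18)
step 3: normalize row 2 (÷71) = (0, 0, 1, -18/71)
  row 0: subtract 15×row2 = (1, 0, 0, -85/71)
  row 1: subtract 9×row2 = (0, 1, 0, 20/71)

rank = 3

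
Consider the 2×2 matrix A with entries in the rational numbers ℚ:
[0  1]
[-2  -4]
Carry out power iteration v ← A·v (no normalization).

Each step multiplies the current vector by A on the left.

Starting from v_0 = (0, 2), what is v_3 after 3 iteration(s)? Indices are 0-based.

v_0 = (0, 2).
v_1 = A·v_0 = (2, -8).
v_2 = A·v_1 = (-8, 28).
v_3 = A·v_2 = (28, -96).

v_3 = (28, -96)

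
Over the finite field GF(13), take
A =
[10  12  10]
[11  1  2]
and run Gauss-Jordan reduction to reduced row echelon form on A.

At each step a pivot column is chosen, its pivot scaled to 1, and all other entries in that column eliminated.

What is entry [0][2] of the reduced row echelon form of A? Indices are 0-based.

[1] R0 /= 10  ⇒  (1, 9, 1)
     R1 -= 11·R0  ⇒  (0, 6, 4)
[2] R1 /= 6  ⇒  (0, 1, 5)
     R0 -= 9·R1  ⇒  (1, 0, 8)

M[0][2] = 8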